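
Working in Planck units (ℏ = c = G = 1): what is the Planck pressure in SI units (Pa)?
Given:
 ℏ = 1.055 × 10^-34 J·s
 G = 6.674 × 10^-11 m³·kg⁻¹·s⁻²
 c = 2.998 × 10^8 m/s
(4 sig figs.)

Dimensional analysis gives p_P = c⁷/(ℏG²).
  = 2.177 × 10^59 / 4.699 × 10^-55
  = 4.632 × 10^113 Pa

4.632 × 10^113 Pa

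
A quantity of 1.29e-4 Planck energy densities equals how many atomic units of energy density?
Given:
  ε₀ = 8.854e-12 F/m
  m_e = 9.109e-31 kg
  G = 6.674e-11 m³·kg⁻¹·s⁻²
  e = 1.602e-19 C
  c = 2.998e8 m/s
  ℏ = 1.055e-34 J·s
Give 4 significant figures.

2.040e96

Planck energy density: u_P = c⁷/(ℏG²) = 4.632e113 J/m³
atomic unit of energy density: u_au = E_h/a₀³ = m_e⁴e¹⁰/((4πε₀)⁵ℏ⁸) = 2.929e13 J/m³
1.29e-4 × 4.632e113 / 2.929e13 = 2.040e96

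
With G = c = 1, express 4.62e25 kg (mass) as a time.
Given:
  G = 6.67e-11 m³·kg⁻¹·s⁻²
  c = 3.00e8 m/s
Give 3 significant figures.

Mass → time via G/c³.
4.62e25 kg × (G/c³) = 1.14e-10 s

1.14e-10 s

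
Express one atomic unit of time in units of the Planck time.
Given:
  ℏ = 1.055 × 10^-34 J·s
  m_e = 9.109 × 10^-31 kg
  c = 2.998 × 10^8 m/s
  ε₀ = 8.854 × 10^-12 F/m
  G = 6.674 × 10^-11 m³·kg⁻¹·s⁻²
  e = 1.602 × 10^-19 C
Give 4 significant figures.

atomic unit of time: τ_au = (4πε₀)²ℏ³/(m_e e⁴) = 2.423 × 10^-17 s
Planck time: t_P = √(ℏG/c⁵) = 5.392 × 10^-44 s
ratio = 2.423 × 10^-17 / 5.392 × 10^-44 = 4.494 × 10^26

4.494 × 10^26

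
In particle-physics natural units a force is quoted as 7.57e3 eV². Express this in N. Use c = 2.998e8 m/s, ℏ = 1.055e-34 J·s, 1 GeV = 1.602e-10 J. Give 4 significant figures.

Force is [E]/[L] = [E]²/(ℏc); restore (ℏc)⁻¹.
1 GeV² → 1/(ℏc) × (1 GeV in J)² = 8.114e5 N.
Convert the energy scale: 7.57e3 eV² = 7.57e-15 GeV².
Result: 7.57e-15 × 8.114e5 = 6.142e-9 N.

6.142e-9 N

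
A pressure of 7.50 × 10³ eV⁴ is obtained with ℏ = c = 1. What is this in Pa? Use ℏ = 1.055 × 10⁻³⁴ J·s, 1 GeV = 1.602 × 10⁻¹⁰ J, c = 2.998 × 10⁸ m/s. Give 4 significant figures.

Pressure is [E]/[L]³ = [E]⁴/(ℏc)³.
1 GeV⁴ → 1/(ℏc)³ × (1 GeV in J)⁴ = 2.082 × 10³⁷ Pa.
Convert the energy scale: 7.50 × 10³ eV⁴ = 7.50 × 10⁻³³ GeV⁴.
Result: 7.50 × 10⁻³³ × 2.082 × 10³⁷ = 1.561 × 10⁵ Pa.

1.561 × 10⁵ Pa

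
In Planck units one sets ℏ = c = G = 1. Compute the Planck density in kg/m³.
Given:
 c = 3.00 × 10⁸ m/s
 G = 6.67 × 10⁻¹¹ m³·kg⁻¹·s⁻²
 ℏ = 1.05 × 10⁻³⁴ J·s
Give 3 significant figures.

ρ_P = c⁵/(ℏG²)
  = 2.43 × 10⁴² / 4.67 × 10⁻⁵⁵
  = 5.20 × 10⁹⁶ kg/m³

5.20 × 10⁹⁶ kg/m³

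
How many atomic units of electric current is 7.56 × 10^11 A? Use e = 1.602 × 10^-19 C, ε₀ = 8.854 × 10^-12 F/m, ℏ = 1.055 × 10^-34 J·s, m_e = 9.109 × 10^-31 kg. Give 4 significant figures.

atomic unit of electric current: I_au = e E_h/ℏ = m_e e⁵/((4πε₀)²ℏ³) = 6.612 × 10^-3 A.
7.56 × 10^11 / 6.612 × 10^-3 = 1.143 × 10^14

1.143 × 10^14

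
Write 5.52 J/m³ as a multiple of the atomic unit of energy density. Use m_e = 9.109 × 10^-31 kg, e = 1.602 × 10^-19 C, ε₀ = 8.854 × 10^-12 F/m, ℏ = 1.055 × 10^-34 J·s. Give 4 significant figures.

1.885 × 10^-13

atomic unit of energy density: u_au = E_h/a₀³ = m_e⁴e¹⁰/((4πε₀)⁵ℏ⁸) = 2.929 × 10^13 J/m³.
5.52 / 2.929 × 10^13 = 1.885 × 10^-13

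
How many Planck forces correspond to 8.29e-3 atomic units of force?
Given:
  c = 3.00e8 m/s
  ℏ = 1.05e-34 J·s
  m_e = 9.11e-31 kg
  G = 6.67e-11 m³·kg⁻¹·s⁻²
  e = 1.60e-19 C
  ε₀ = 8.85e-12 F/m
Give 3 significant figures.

atomic unit of force: F_au = E_h/a₀ = m_e²e⁶/((4πε₀)³ℏ⁴) = 8.33e-8 N
Planck force: F_P = c⁴/G = 1.21e44 N
8.29e-3 × 8.33e-8 / 1.21e44 = 5.69e-54

5.69e-54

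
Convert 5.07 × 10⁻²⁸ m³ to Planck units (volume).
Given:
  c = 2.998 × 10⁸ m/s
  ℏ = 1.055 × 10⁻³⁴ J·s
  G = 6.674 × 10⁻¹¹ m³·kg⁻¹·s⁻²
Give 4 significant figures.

Planck volume: V_P = (ℏG/c³)^(3/2) = 4.224 × 10⁻¹⁰⁵ m³.
5.07 × 10⁻²⁸ / 4.224 × 10⁻¹⁰⁵ = 1.200 × 10⁷⁷

1.200 × 10⁷⁷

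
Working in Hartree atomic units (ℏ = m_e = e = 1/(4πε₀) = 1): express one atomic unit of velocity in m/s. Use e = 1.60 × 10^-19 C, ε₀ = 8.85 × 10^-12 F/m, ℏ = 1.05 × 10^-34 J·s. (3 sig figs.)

2.19 × 10^6 m/s

From ℏ = m_e = e = 1/(4πε₀) = 1 the velocity scale is v_au = e²/(4πε₀ℏ).
  = 2.56 × 10^-38 / 1.17 × 10^-44
  = 2.19 × 10^6 m/s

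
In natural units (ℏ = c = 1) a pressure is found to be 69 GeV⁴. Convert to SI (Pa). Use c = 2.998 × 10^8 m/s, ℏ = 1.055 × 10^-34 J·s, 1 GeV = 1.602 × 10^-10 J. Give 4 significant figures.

1.436 × 10^39 Pa

Pressure is [E]/[L]³ = [E]⁴/(ℏc)³.
1 GeV⁴ → 1/(ℏc)³ × (1 GeV in J)⁴ = 2.082 × 10^37 Pa.
Result: 69 × 2.082 × 10^37 = 1.436 × 10^39 Pa.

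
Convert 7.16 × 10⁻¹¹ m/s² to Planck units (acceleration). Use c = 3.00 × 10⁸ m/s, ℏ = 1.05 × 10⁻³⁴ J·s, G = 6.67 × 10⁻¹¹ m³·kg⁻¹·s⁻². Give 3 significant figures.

1.28 × 10⁻⁶²

Planck acceleration: a_P = √(c⁷/(ℏG)) = 5.59 × 10⁵¹ m/s².
7.16 × 10⁻¹¹ / 5.59 × 10⁵¹ = 1.28 × 10⁻⁶²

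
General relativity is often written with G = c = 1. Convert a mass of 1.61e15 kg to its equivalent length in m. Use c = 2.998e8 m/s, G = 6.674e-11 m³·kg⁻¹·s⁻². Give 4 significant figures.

1.195e-12 m

In G = c = 1 units mass has dimensions of length; the conversion factor is G/c².
1.61e15 kg × (G/c²) = 1.195e-12 m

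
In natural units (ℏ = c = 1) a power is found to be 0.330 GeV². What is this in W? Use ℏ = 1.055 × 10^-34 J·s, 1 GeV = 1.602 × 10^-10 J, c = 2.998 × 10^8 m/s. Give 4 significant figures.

8.028 × 10^13 W

Power is [E]/[T] = [E]²/ℏ.
1 GeV² → 1/ℏ × (1 GeV in J)² = 2.433 × 10^14 W.
Result: 0.330 × 2.433 × 10^14 = 8.028 × 10^13 W.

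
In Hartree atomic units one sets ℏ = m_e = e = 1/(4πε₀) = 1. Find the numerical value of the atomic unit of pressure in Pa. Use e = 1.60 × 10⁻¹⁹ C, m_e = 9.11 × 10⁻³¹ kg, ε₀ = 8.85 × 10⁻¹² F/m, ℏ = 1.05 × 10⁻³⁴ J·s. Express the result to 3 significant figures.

3.01 × 10¹³ Pa

P_au = E_h/a₀³ = m_e⁴e¹⁰/((4πε₀)⁵ℏ⁸)
E_h = 4.38 × 10⁻¹⁸ J
a₀ = 5.26 × 10⁻¹¹ m
E_h/a₀³ = 3.01 × 10¹³ Pa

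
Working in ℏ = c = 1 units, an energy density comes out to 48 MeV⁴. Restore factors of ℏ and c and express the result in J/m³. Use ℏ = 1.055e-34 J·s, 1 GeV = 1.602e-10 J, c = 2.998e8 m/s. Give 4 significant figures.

9.992e26 J/m³

[E]/[L]³ = [E]⁴/(ℏc)³; restore (ℏc)⁻³.
1 GeV⁴ → 1/(ℏc)³ × (1 GeV in J)⁴ = 2.082e37 J/m³.
Convert the energy scale: 48 MeV⁴ = 4.80e-11 GeV⁴.
Result: 4.80e-11 × 2.082e37 = 9.992e26 J/m³.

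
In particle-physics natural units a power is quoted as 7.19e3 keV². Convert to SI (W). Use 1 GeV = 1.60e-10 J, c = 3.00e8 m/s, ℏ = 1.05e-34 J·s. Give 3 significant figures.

Power is [E]/[T] = [E]²/ℏ.
1 GeV² → 1/ℏ × (1 GeV in J)² = 2.44e14 W.
Convert the energy scale: 7.19e3 keV² = 7.19e-9 GeV².
Result: 7.19e-9 × 2.44e14 = 1.75e6 W.

1.75e6 W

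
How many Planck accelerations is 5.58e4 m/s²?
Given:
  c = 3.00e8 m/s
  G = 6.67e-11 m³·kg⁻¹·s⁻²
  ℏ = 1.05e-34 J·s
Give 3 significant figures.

Planck acceleration: a_P = √(c⁷/(ℏG)) = 5.59e51 m/s².
5.58e4 / 5.59e51 = 9.99e-48

9.99e-48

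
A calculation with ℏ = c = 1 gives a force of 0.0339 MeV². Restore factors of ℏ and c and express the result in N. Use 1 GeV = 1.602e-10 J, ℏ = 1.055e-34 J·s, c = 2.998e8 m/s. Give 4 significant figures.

Force is [E]/[L] = [E]²/(ℏc); restore (ℏc)⁻¹.
1 GeV² → 1/(ℏc) × (1 GeV in J)² = 8.114e5 N.
Convert the energy scale: 0.0339 MeV² = 3.39e-8 GeV².
Result: 3.39e-8 × 8.114e5 = 0.02751 N.

0.02751 N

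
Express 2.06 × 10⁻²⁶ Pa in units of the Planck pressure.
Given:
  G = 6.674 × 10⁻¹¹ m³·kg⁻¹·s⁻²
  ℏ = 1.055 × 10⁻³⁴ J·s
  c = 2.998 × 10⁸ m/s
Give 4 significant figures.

4.447 × 10⁻¹⁴⁰

Planck pressure: p_P = c⁷/(ℏG²) = 4.632 × 10¹¹³ Pa.
2.06 × 10⁻²⁶ / 4.632 × 10¹¹³ = 4.447 × 10⁻¹⁴⁰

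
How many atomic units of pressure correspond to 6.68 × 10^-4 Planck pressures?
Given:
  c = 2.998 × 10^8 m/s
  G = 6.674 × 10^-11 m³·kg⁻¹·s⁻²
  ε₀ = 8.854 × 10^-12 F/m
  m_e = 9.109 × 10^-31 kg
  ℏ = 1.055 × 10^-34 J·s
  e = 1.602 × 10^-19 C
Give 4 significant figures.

Planck pressure: p_P = c⁷/(ℏG²) = 4.632 × 10^113 Pa
atomic unit of pressure: P_au = E_h/a₀³ = m_e⁴e¹⁰/((4πε₀)⁵ℏ⁸) = 2.929 × 10^13 Pa
6.68 × 10^-4 × 4.632 × 10^113 / 2.929 × 10^13 = 1.056 × 10^97

1.056 × 10^97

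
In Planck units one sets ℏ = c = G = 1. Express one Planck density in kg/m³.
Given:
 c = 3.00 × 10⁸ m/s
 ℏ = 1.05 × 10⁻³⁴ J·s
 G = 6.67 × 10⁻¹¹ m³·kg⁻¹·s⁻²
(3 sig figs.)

ρ_P = c⁵/(ℏG²)
  = 2.43 × 10⁴² / 4.67 × 10⁻⁵⁵
  = 5.20 × 10⁹⁶ kg/m³

5.20 × 10⁹⁶ kg/m³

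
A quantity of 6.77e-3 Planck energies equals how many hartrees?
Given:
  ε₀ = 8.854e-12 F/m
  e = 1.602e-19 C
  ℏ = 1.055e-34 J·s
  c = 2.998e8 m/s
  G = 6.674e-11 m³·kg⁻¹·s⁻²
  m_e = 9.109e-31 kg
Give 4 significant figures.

3.042e24

Planck energy: E_P = √(ℏc⁵/G) = 1.957e9 J
hartree: E_h = m_e e⁴/(4πε₀ℏ)² = 4.354e-18 J
6.77e-3 × 1.957e9 / 4.354e-18 = 3.042e24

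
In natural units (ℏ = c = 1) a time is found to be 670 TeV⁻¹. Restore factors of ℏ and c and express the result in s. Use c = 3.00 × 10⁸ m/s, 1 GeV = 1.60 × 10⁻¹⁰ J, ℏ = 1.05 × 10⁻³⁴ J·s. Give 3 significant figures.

A time is [E]⁻¹ in ℏ=c=1; restore one factor of ℏ.
1 GeV⁻¹ → ℏ × (1 GeV in J)⁻¹ = 6.56 × 10⁻²⁵ s.
Convert the energy scale: 670 TeV⁻¹ = 0.670 GeV⁻¹.
Result: 0.670 × 6.56 × 10⁻²⁵ = 4.40 × 10⁻²⁵ s.

4.40 × 10⁻²⁵ s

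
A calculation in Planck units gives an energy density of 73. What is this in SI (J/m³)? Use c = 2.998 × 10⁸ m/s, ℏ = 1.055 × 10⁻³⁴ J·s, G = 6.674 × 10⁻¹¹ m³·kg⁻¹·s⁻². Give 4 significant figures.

3.382 × 10¹¹⁵ J/m³

One Planck energy density: u_P = c⁷/(ℏG²) = 4.632 × 10¹¹³ J/m³.
73 × 4.632 × 10¹¹³ J/m³ = 3.382 × 10¹¹⁵ J/m³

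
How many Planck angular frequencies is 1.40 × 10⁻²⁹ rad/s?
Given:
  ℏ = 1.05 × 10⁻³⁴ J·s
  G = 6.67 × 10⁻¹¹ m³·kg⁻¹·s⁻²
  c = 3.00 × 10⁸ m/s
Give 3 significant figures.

Planck angular frequency: ω_P = √(c⁵/(ℏG)) = 1.86 × 10⁴³ rad/s.
1.40 × 10⁻²⁹ / 1.86 × 10⁴³ = 7.52 × 10⁻⁷³

7.52 × 10⁻⁷³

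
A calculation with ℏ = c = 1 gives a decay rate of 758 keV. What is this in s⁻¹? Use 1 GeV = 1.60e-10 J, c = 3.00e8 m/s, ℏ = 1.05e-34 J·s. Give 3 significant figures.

1.16e21 s⁻¹

A rate is [E]/ℏ; divide by ℏ.
1 GeV → 1/ℏ × (1 GeV in J) = 1.52e24 s⁻¹.
Convert the energy scale: 758 keV = 7.58e-4 GeV.
Result: 7.58e-4 × 1.52e24 = 1.16e21 s⁻¹.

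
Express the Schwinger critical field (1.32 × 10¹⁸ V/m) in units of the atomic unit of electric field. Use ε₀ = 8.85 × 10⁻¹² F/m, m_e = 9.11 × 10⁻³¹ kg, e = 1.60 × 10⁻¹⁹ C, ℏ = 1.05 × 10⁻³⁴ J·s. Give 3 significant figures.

2.54 × 10⁶

atomic unit of electric field: E_au = E_h/(e a₀) = m_e²e⁵/((4πε₀)³ℏ⁴) = 5.20 × 10¹¹ V/m.
1.32 × 10¹⁸ / 5.20 × 10¹¹ = 2.54 × 10⁶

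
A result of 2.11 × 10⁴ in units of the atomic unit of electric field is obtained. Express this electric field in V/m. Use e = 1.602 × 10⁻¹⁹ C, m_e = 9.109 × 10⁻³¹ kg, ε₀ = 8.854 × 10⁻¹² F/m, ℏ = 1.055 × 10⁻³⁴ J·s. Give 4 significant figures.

One atomic unit of electric field: E_au = E_h/(e a₀) = m_e²e⁵/((4πε₀)³ℏ⁴) = 5.131 × 10¹¹ V/m.
2.11 × 10⁴ × 5.131 × 10¹¹ V/m = 1.083 × 10¹⁶ V/m

1.083 × 10¹⁶ V/m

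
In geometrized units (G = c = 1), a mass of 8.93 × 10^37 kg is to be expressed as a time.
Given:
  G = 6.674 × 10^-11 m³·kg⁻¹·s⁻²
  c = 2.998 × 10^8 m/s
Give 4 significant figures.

Mass → time via G/c³.
8.93 × 10^37 kg × (G/c³) = 221.2 s

221.2 s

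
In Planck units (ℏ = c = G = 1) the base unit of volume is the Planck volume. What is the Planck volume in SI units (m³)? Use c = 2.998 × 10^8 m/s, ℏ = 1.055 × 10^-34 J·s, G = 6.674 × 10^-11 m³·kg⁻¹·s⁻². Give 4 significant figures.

V_P = (ℏG/c³)^(3/2)
  = √(1.784 × 10^-209)
  = 4.224 × 10^-105 m³

4.224 × 10^-105 m³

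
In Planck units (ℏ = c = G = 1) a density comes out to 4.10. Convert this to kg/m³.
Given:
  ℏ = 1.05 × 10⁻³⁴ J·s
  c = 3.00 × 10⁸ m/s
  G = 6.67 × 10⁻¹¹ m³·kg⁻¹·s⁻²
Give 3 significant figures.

2.13 × 10⁹⁷ kg/m³

One Planck density: ρ_P = c⁵/(ℏG²) = 5.20 × 10⁹⁶ kg/m³.
4.10 × 5.20 × 10⁹⁶ kg/m³ = 2.13 × 10⁹⁷ kg/m³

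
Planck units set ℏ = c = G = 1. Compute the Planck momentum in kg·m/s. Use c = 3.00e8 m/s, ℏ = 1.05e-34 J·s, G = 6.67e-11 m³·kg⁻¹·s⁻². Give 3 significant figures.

6.52 kg·m/s

From ℏ = c = G = 1 the momentum scale is p_P = √(ℏc³/G).
  = √(42.5)
  = 6.52 kg·m/s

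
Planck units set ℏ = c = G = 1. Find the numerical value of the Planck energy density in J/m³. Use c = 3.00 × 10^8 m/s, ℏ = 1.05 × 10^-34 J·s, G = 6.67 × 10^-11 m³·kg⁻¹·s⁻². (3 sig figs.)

4.68 × 10^113 J/m³

The unique combination of the constants set to 1 with dimensions of energy density is u_P = c⁷/(ℏG²).
  = 2.19 × 10^59 / 4.67 × 10^-55
  = 4.68 × 10^113 J/m³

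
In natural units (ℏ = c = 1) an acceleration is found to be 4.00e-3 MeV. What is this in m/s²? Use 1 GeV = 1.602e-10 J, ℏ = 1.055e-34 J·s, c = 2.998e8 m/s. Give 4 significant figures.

Acceleration is [L]/[T]² = c·[E]/ℏ.
1 GeV → c/ℏ × (1 GeV in J) = 4.552e32 m/s².
Convert the energy scale: 4.00e-3 MeV = 4.00e-6 GeV.
Result: 4.00e-6 × 4.552e32 = 1.821e27 m/s².

1.821e27 m/s²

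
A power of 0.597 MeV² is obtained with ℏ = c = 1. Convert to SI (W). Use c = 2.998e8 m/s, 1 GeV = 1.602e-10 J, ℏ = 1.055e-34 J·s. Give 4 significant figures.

1.452e8 W

Power is [E]/[T] = [E]²/ℏ.
1 GeV² → 1/ℏ × (1 GeV in J)² = 2.433e14 W.
Convert the energy scale: 0.597 MeV² = 5.97e-7 GeV².
Result: 5.97e-7 × 2.433e14 = 1.452e8 W.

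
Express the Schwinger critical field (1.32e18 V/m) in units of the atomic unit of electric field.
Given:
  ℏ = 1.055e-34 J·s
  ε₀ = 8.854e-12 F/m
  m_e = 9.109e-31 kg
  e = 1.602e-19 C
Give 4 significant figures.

atomic unit of electric field: E_au = E_h/(e a₀) = m_e²e⁵/((4πε₀)³ℏ⁴) = 5.131e11 V/m.
1.32e18 / 5.131e11 = 2.573e6

2.573e6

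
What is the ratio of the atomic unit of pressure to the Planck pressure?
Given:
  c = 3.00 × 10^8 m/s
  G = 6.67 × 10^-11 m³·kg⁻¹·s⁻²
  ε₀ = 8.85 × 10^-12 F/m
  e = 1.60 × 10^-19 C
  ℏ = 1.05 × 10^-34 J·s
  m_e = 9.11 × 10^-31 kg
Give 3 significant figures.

atomic unit of pressure: P_au = E_h/a₀³ = m_e⁴e¹⁰/((4πε₀)⁵ℏ⁸) = 3.01 × 10^13 Pa
Planck pressure: p_P = c⁷/(ℏG²) = 4.68 × 10^113 Pa
ratio = 3.01 × 10^13 / 4.68 × 10^113 = 6.44 × 10^-101

6.44 × 10^-101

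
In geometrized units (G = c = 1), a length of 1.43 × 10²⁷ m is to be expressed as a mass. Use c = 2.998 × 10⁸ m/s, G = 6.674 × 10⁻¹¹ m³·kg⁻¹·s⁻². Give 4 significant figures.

Length → mass via c²/G.
1.43 × 10²⁷ m × (c²/G) = 1.926 × 10⁵⁴ kg

1.926 × 10⁵⁴ kg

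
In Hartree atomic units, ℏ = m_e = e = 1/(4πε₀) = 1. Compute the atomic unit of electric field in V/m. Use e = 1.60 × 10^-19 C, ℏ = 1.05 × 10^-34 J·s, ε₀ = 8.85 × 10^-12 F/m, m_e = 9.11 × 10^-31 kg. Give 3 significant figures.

Dimensional analysis gives E_au = E_h/(e a₀) = m_e²e⁵/((4πε₀)³ℏ⁴).
E_h = 4.38 × 10^-18 J
a₀ = 5.26 × 10^-11 m
E_h/(e·a₀) = 5.20 × 10^11 V/m

5.20 × 10^11 V/m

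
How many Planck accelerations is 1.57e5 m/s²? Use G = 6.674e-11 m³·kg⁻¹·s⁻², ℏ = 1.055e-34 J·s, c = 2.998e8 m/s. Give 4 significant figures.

Planck acceleration: a_P = √(c⁷/(ℏG)) = 5.560e51 m/s².
1.57e5 / 5.560e51 = 2.824e-47

2.824e-47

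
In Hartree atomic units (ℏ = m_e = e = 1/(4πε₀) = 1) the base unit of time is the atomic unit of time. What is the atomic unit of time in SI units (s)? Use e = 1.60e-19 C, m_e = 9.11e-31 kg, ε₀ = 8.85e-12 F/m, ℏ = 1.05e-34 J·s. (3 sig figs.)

2.40e-17 s

τ_au = (4πε₀)²ℏ³/(m_e e⁴)
E_h = 4.38e-18 J
ℏ/E_h = 2.40e-17 s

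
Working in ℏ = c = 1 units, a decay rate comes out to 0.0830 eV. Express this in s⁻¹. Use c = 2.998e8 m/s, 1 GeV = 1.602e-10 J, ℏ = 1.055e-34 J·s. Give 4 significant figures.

1.260e14 s⁻¹

A rate is [E]/ℏ; divide by ℏ.
1 GeV → 1/ℏ × (1 GeV in J) = 1.518e24 s⁻¹.
Convert the energy scale: 0.0830 eV = 8.30e-11 GeV.
Result: 8.30e-11 × 1.518e24 = 1.260e14 s⁻¹.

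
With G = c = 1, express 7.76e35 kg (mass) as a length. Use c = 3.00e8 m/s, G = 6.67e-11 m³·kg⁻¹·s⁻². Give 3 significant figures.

In G = c = 1 units mass has dimensions of length; the conversion factor is G/c².
7.76e35 kg × (G/c²) = 5.75e8 m

5.75e8 m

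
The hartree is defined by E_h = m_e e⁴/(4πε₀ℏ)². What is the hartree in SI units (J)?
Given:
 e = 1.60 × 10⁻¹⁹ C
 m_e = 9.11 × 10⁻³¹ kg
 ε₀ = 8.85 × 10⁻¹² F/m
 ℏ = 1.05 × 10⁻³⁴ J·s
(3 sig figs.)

E_h = m_e e⁴/(4πε₀ℏ)²
  = 5.97 × 10⁻¹⁰⁶ / 1.36 × 10⁻⁸⁸
  = 4.38 × 10⁻¹⁸ J

4.38 × 10⁻¹⁸ J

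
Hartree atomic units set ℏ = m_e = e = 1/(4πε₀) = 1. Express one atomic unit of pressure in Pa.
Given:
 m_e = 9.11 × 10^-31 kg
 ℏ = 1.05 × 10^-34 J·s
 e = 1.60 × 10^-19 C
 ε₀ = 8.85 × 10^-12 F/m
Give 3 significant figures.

3.01 × 10^13 Pa

Dimensional analysis gives P_au = E_h/a₀³ = m_e⁴e¹⁰/((4πε₀)⁵ℏ⁸).
E_h = 4.38 × 10^-18 J
a₀ = 5.26 × 10^-11 m
E_h/a₀³ = 3.01 × 10^13 Pa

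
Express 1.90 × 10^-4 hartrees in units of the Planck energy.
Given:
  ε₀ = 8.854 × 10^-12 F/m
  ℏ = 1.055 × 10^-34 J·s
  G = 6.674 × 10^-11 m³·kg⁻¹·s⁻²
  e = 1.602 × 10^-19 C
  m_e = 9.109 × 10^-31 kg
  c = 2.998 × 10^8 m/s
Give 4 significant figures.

hartree: E_h = m_e e⁴/(4πε₀ℏ)² = 4.354 × 10^-18 J
Planck energy: E_P = √(ℏc⁵/G) = 1.957 × 10^9 J
1.90 × 10^-4 × 4.354 × 10^-18 / 1.957 × 10^9 = 4.228 × 10^-31

4.228 × 10^-31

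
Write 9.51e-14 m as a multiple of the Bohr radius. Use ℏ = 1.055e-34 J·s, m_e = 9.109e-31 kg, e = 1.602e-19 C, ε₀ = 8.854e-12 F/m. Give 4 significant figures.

1.795e-3

Bohr radius: a₀ = 4πε₀ℏ²/(m_e e²) = 5.297e-11 m.
9.51e-14 / 5.297e-11 = 1.795e-3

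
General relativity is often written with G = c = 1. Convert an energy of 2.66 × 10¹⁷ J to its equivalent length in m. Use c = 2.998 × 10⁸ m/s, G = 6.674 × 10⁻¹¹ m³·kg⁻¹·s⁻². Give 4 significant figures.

2.198 × 10⁻²⁷ m

Energy → length via G/c⁴.
2.66 × 10¹⁷ J × (G/c⁴) = 2.198 × 10⁻²⁷ m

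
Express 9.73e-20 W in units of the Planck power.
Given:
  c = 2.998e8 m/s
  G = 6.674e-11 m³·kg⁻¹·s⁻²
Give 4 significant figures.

2.681e-72

Planck power: P_P = c⁵/G = 3.629e52 W.
9.73e-20 / 3.629e52 = 2.681e-72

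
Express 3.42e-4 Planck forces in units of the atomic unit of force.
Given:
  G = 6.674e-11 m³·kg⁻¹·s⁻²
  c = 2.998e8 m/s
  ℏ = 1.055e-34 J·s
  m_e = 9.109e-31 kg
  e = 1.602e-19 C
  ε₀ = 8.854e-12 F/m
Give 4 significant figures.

5.036e47

Planck force: F_P = c⁴/G = 1.210e44 N
atomic unit of force: F_au = E_h/a₀ = m_e²e⁶/((4πε₀)³ℏ⁴) = 8.220e-8 N
3.42e-4 × 1.210e44 / 8.220e-8 = 5.036e47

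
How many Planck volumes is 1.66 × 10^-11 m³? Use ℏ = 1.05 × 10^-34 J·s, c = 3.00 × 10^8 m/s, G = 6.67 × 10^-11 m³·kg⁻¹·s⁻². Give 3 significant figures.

3.97 × 10^93

Planck volume: V_P = (ℏG/c³)^(3/2) = 4.18 × 10^-105 m³.
1.66 × 10^-11 / 4.18 × 10^-105 = 3.97 × 10^93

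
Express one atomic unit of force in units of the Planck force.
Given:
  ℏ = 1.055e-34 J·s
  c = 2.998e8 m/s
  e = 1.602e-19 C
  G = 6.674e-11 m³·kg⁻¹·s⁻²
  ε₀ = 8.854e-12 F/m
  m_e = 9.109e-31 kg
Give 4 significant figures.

6.791e-52

atomic unit of force: F_au = E_h/a₀ = m_e²e⁶/((4πε₀)³ℏ⁴) = 8.220e-8 N
Planck force: F_P = c⁴/G = 1.210e44 N
ratio = 8.220e-8 / 1.210e44 = 6.791e-52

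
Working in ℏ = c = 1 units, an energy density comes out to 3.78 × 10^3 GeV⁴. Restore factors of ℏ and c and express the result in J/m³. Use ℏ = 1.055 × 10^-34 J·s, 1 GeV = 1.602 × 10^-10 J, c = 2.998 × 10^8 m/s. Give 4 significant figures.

[E]/[L]³ = [E]⁴/(ℏc)³; restore (ℏc)⁻³.
1 GeV⁴ → 1/(ℏc)³ × (1 GeV in J)⁴ = 2.082 × 10^37 J/m³.
Result: 3.78 × 10^3 × 2.082 × 10^37 = 7.868 × 10^40 J/m³.

7.868 × 10^40 J/m³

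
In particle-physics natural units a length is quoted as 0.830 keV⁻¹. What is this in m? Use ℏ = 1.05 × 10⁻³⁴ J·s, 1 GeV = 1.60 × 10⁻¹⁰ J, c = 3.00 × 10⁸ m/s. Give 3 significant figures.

A length is [E]⁻¹ in ℏ=c=1; restore one factor of ℏc.
1 GeV⁻¹ → ℏc × (1 GeV in J)⁻¹ = 1.97 × 10⁻¹⁶ m.
Convert the energy scale: 0.830 keV⁻¹ = 8.30 × 10⁵ GeV⁻¹.
Result: 8.30 × 10⁵ × 1.97 × 10⁻¹⁶ = 1.63 × 10⁻¹⁰ m.

1.63 × 10⁻¹⁰ m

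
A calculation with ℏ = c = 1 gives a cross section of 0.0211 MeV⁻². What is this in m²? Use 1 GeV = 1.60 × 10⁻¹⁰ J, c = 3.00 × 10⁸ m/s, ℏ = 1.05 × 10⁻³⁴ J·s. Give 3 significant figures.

Area is [L]² = [E]⁻²·(ℏc)²; restore (ℏc)².
1 GeV⁻² → (ℏc)² × (1 GeV in J)⁻² = 3.88 × 10⁻³² m².
Convert the energy scale: 0.0211 MeV⁻² = 2.11 × 10⁴ GeV⁻².
Result: 2.11 × 10⁴ × 3.88 × 10⁻³² = 8.18 × 10⁻²⁸ m².

8.18 × 10⁻²⁸ m²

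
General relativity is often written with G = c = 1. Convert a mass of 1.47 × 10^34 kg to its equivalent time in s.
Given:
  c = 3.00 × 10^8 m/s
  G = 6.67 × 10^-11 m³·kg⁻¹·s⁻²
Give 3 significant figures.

0.0363 s

Mass → time via G/c³.
1.47 × 10^34 kg × (G/c³) = 0.0363 s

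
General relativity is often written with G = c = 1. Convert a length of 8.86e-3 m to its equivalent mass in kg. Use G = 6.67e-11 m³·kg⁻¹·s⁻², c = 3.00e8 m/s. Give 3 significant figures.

Length → mass via c²/G.
8.86e-3 m × (c²/G) = 1.20e25 kg

1.20e25 kg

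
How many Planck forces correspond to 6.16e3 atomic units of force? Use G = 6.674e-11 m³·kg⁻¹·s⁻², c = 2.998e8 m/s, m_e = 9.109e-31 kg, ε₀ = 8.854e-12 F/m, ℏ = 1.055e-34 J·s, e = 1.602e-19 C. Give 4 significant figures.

4.183e-48

atomic unit of force: F_au = E_h/a₀ = m_e²e⁶/((4πε₀)³ℏ⁴) = 8.220e-8 N
Planck force: F_P = c⁴/G = 1.210e44 N
6.16e3 × 8.220e-8 / 1.210e44 = 4.183e-48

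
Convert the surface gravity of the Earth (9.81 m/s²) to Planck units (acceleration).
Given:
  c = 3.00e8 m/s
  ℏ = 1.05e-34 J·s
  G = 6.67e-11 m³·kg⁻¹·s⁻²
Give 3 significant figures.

1.76e-51

Planck acceleration: a_P = √(c⁷/(ℏG)) = 5.59e51 m/s².
9.81 / 5.59e51 = 1.76e-51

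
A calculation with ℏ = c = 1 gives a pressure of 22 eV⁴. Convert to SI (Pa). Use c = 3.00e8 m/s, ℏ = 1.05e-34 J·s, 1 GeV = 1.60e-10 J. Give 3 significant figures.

461 Pa

Pressure is [E]/[L]³ = [E]⁴/(ℏc)³.
1 GeV⁴ → 1/(ℏc)³ × (1 GeV in J)⁴ = 2.10e37 Pa.
Convert the energy scale: 22 eV⁴ = 2.20e-35 GeV⁴.
Result: 2.20e-35 × 2.10e37 = 461 Pa.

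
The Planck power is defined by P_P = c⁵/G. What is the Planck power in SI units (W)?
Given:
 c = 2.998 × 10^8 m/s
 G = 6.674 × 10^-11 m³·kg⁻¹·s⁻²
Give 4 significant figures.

P_P = c⁵/G
  = 2.422 × 10^42 / 6.674 × 10^-11
  = 3.629 × 10^52 W

3.629 × 10^52 W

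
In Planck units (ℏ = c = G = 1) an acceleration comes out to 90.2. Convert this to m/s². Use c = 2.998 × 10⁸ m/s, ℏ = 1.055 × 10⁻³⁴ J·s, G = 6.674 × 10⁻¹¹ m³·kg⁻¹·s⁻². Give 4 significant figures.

5.015 × 10⁵³ m/s²

One Planck acceleration: a_P = √(c⁷/(ℏG)) = 5.560 × 10⁵¹ m/s².
90.2 × 5.560 × 10⁵¹ m/s² = 5.015 × 10⁵³ m/s²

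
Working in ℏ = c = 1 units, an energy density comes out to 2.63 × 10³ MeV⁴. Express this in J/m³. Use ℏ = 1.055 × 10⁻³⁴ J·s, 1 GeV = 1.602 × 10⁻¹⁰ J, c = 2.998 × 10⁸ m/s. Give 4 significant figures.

5.475 × 10²⁸ J/m³

[E]/[L]³ = [E]⁴/(ℏc)³; restore (ℏc)⁻³.
1 GeV⁴ → 1/(ℏc)³ × (1 GeV in J)⁴ = 2.082 × 10³⁷ J/m³.
Convert the energy scale: 2.63 × 10³ MeV⁴ = 2.63 × 10⁻⁹ GeV⁴.
Result: 2.63 × 10⁻⁹ × 2.082 × 10³⁷ = 5.475 × 10²⁸ J/m³.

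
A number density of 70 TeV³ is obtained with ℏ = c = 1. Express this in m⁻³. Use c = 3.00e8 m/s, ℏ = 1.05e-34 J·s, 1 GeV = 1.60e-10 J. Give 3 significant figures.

Number density is [L]⁻³ = [E]³/(ℏc)³.
1 GeV³ → 1/(ℏc)³ × (1 GeV in J)³ = 1.31e47 m⁻³.
Convert the energy scale: 70 TeV³ = 7.00e10 GeV³.
Result: 7.00e10 × 1.31e47 = 9.17e57 m⁻³.

9.17e57 m⁻³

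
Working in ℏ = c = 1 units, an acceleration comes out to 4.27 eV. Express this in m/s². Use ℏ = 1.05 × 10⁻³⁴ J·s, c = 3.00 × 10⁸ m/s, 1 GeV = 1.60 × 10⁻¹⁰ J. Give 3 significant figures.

Acceleration is [L]/[T]² = c·[E]/ℏ.
1 GeV → c/ℏ × (1 GeV in J) = 4.57 × 10³² m/s².
Convert the energy scale: 4.27 eV = 4.27 × 10⁻⁹ GeV.
Result: 4.27 × 10⁻⁹ × 4.57 × 10³² = 1.95 × 10²⁴ m/s².

1.95 × 10²⁴ m/s²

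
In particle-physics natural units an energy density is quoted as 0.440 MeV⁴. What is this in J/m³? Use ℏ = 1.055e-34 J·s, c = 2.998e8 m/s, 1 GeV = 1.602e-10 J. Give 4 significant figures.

9.159e24 J/m³

[E]/[L]³ = [E]⁴/(ℏc)³; restore (ℏc)⁻³.
1 GeV⁴ → 1/(ℏc)³ × (1 GeV in J)⁴ = 2.082e37 J/m³.
Convert the energy scale: 0.440 MeV⁴ = 4.40e-13 GeV⁴.
Result: 4.40e-13 × 2.082e37 = 9.159e24 J/m³.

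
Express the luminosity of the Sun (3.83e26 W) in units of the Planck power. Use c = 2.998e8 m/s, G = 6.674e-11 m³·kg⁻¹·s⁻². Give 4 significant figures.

1.055e-26

Planck power: P_P = c⁵/G = 3.629e52 W.
3.83e26 / 3.629e52 = 1.055e-26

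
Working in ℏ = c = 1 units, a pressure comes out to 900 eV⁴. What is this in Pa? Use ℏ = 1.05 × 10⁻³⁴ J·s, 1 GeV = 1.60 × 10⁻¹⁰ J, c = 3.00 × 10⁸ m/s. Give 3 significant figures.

1.89 × 10⁴ Pa

Pressure is [E]/[L]³ = [E]⁴/(ℏc)³.
1 GeV⁴ → 1/(ℏc)³ × (1 GeV in J)⁴ = 2.10 × 10³⁷ Pa.
Convert the energy scale: 900 eV⁴ = 9.00 × 10⁻³⁴ GeV⁴.
Result: 9.00 × 10⁻³⁴ × 2.10 × 10³⁷ = 1.89 × 10⁴ Pa.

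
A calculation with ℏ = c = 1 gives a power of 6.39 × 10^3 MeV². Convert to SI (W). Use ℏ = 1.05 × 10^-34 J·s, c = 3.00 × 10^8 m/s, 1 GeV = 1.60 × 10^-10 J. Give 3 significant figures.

1.56 × 10^12 W

Power is [E]/[T] = [E]²/ℏ.
1 GeV² → 1/ℏ × (1 GeV in J)² = 2.44 × 10^14 W.
Convert the energy scale: 6.39 × 10^3 MeV² = 6.39 × 10^-3 GeV².
Result: 6.39 × 10^-3 × 2.44 × 10^14 = 1.56 × 10^12 W.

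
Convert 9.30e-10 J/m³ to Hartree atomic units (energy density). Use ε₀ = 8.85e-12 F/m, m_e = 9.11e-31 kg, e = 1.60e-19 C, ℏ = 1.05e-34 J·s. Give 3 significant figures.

3.09e-23

atomic unit of energy density: u_au = E_h/a₀³ = m_e⁴e¹⁰/((4πε₀)⁵ℏ⁸) = 3.01e13 J/m³.
9.30e-10 / 3.01e13 = 3.09e-23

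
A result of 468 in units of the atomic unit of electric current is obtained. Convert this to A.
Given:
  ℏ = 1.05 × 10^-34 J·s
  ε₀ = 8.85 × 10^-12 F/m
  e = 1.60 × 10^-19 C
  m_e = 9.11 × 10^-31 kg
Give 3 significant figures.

One atomic unit of electric current: I_au = e E_h/ℏ = m_e e⁵/((4πε₀)²ℏ³) = 6.67 × 10^-3 A.
468 × 6.67 × 10^-3 A = 3.12 A

3.12 A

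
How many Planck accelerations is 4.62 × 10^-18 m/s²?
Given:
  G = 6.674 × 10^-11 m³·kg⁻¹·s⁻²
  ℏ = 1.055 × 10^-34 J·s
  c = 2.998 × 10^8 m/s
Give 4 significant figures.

Planck acceleration: a_P = √(c⁷/(ℏG)) = 5.560 × 10^51 m/s².
4.62 × 10^-18 / 5.560 × 10^51 = 8.309 × 10^-70

8.309 × 10^-70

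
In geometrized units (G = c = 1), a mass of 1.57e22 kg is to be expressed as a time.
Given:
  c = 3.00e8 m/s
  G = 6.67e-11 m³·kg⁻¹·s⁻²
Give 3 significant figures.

3.88e-14 s

Mass → time via G/c³.
1.57e22 kg × (G/c³) = 3.88e-14 s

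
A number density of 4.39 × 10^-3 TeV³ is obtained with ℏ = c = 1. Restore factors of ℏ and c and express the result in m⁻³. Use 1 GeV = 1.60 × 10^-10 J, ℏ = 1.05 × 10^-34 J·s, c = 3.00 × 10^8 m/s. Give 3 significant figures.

Number density is [L]⁻³ = [E]³/(ℏc)³.
1 GeV³ → 1/(ℏc)³ × (1 GeV in J)³ = 1.31 × 10^47 m⁻³.
Convert the energy scale: 4.39 × 10^-3 TeV³ = 4.39 × 10^6 GeV³.
Result: 4.39 × 10^6 × 1.31 × 10^47 = 5.75 × 10^53 m⁻³.

5.75 × 10^53 m⁻³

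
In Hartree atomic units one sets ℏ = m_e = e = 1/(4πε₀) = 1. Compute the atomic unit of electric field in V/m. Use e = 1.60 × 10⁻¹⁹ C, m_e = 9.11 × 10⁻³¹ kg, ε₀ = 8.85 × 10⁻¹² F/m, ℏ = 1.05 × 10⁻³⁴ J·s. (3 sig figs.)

E_au = E_h/(e a₀) = m_e²e⁵/((4πε₀)³ℏ⁴)
E_h = 4.38 × 10⁻¹⁸ J
a₀ = 5.26 × 10⁻¹¹ m
E_h/(e·a₀) = 5.20 × 10¹¹ V/m

5.20 × 10¹¹ V/m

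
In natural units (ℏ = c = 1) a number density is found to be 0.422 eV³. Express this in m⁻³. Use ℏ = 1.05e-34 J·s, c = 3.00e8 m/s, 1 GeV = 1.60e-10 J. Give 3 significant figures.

5.53e19 m⁻³

Number density is [L]⁻³ = [E]³/(ℏc)³.
1 GeV³ → 1/(ℏc)³ × (1 GeV in J)³ = 1.31e47 m⁻³.
Convert the energy scale: 0.422 eV³ = 4.22e-28 GeV³.
Result: 4.22e-28 × 1.31e47 = 5.53e19 m⁻³.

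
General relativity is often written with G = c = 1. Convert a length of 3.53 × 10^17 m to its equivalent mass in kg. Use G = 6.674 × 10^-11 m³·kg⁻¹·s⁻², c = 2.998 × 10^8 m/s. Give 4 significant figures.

4.754 × 10^44 kg

Length → mass via c²/G.
3.53 × 10^17 m × (c²/G) = 4.754 × 10^44 kg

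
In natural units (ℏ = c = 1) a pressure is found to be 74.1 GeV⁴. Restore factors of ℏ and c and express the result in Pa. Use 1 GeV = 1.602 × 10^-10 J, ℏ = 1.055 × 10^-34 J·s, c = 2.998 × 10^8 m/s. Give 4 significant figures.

1.542 × 10^39 Pa

Pressure is [E]/[L]³ = [E]⁴/(ℏc)³.
1 GeV⁴ → 1/(ℏc)³ × (1 GeV in J)⁴ = 2.082 × 10^37 Pa.
Result: 74.1 × 2.082 × 10^37 = 1.542 × 10^39 Pa.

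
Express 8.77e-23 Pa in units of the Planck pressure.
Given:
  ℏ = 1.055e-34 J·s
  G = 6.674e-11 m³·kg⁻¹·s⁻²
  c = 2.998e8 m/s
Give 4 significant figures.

1.893e-136

Planck pressure: p_P = c⁷/(ℏG²) = 4.632e113 Pa.
8.77e-23 / 4.632e113 = 1.893e-136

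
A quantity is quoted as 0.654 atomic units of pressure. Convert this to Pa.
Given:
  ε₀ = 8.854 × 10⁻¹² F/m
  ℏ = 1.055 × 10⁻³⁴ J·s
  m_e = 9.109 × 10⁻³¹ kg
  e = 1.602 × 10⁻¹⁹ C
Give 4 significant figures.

1.916 × 10¹³ Pa

One atomic unit of pressure: P_au = E_h/a₀³ = m_e⁴e¹⁰/((4πε₀)⁵ℏ⁸) = 2.929 × 10¹³ Pa.
0.654 × 2.929 × 10¹³ Pa = 1.916 × 10¹³ Pa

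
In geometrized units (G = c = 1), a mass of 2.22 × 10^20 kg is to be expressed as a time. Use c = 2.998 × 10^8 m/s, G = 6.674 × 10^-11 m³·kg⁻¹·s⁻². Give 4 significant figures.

5.499 × 10^-16 s

Mass → time via G/c³.
2.22 × 10^20 kg × (G/c³) = 5.499 × 10^-16 s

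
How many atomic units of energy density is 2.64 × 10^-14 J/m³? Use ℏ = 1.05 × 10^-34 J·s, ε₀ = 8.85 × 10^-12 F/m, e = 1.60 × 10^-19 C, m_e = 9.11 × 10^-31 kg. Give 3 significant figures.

8.76 × 10^-28

atomic unit of energy density: u_au = E_h/a₀³ = m_e⁴e¹⁰/((4πε₀)⁵ℏ⁸) = 3.01 × 10^13 J/m³.
2.64 × 10^-14 / 3.01 × 10^13 = 8.76 × 10^-28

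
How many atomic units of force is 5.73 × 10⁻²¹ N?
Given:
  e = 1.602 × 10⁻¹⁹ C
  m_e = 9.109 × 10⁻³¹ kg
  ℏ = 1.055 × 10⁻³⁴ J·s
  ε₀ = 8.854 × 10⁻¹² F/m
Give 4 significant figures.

6.971 × 10⁻¹⁴

atomic unit of force: F_au = E_h/a₀ = m_e²e⁶/((4πε₀)³ℏ⁴) = 8.220 × 10⁻⁸ N.
5.73 × 10⁻²¹ / 8.220 × 10⁻⁸ = 6.971 × 10⁻¹⁴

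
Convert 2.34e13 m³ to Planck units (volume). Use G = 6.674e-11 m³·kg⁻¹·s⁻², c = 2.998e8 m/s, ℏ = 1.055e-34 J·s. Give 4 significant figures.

Planck volume: V_P = (ℏG/c³)^(3/2) = 4.224e-105 m³.
2.34e13 / 4.224e-105 = 5.540e117

5.540e117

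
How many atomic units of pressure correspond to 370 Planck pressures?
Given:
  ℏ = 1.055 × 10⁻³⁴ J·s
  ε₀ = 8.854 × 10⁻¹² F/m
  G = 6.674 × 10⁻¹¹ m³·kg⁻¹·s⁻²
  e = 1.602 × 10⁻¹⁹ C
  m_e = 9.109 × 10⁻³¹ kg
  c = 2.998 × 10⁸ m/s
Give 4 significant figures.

5.851 × 10¹⁰²

Planck pressure: p_P = c⁷/(ℏG²) = 4.632 × 10¹¹³ Pa
atomic unit of pressure: P_au = E_h/a₀³ = m_e⁴e¹⁰/((4πε₀)⁵ℏ⁸) = 2.929 × 10¹³ Pa
370 × 4.632 × 10¹¹³ / 2.929 × 10¹³ = 5.851 × 10¹⁰²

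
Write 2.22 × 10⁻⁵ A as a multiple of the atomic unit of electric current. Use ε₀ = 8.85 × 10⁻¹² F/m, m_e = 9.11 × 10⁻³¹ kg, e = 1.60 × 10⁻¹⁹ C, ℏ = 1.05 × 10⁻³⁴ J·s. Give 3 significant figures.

3.33 × 10⁻³

atomic unit of electric current: I_au = e E_h/ℏ = m_e e⁵/((4πε₀)²ℏ³) = 6.67 × 10⁻³ A.
2.22 × 10⁻⁵ / 6.67 × 10⁻³ = 3.33 × 10⁻³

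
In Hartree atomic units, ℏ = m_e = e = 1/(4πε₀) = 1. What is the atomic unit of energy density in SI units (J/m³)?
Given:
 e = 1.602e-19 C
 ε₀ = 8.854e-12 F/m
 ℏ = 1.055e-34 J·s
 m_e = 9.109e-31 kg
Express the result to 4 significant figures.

From ℏ = m_e = e = 1/(4πε₀) = 1 the energy density scale is u_au = E_h/a₀³ = m_e⁴e¹⁰/((4πε₀)⁵ℏ⁸).
E_h = 4.354e-18 J
a₀ = 5.297e-11 m
E_h/a₀³ = 2.929e13 J/m³

2.929e13 J/m³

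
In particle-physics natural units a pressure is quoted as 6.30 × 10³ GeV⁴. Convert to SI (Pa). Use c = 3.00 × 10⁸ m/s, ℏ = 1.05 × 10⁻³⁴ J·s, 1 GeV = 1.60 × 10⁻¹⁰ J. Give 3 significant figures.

Pressure is [E]/[L]³ = [E]⁴/(ℏc)³.
1 GeV⁴ → 1/(ℏc)³ × (1 GeV in J)⁴ = 2.10 × 10³⁷ Pa.
Result: 6.30 × 10³ × 2.10 × 10³⁷ = 1.32 × 10⁴¹ Pa.

1.32 × 10⁴¹ Pa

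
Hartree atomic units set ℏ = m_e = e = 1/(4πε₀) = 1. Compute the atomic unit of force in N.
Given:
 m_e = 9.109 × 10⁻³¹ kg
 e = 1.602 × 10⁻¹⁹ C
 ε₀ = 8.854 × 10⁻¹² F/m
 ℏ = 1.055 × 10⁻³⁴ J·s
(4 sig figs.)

The unique combination of the constants set to 1 with dimensions of force is F_au = E_h/a₀ = m_e²e⁶/((4πε₀)³ℏ⁴).
E_h = 4.354 × 10⁻¹⁸ J
a₀ = 5.297 × 10⁻¹¹ m
E_h/a₀ = 8.220 × 10⁻⁸ N

8.220 × 10⁻⁸ N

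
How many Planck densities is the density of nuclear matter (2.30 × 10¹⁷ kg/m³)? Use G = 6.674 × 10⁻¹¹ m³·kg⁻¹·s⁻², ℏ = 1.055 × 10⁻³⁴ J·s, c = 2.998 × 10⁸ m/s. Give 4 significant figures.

4.463 × 10⁻⁸⁰

Planck density: ρ_P = c⁵/(ℏG²) = 5.154 × 10⁹⁶ kg/m³.
2.30 × 10¹⁷ / 5.154 × 10⁹⁶ = 4.463 × 10⁻⁸⁰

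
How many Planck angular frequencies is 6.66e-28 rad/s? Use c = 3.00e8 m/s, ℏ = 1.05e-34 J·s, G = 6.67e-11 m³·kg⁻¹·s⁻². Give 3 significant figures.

Planck angular frequency: ω_P = √(c⁵/(ℏG)) = 1.86e43 rad/s.
6.66e-28 / 1.86e43 = 3.58e-71

3.58e-71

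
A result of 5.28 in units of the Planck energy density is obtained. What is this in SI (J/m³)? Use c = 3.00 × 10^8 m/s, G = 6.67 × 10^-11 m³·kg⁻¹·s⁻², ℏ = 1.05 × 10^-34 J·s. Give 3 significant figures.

2.47 × 10^114 J/m³

One Planck energy density: u_P = c⁷/(ℏG²) = 4.68 × 10^113 J/m³.
5.28 × 4.68 × 10^113 J/m³ = 2.47 × 10^114 J/m³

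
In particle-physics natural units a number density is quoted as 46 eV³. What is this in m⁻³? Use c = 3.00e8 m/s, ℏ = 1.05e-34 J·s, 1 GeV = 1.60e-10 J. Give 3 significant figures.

6.03e21 m⁻³

Number density is [L]⁻³ = [E]³/(ℏc)³.
1 GeV³ → 1/(ℏc)³ × (1 GeV in J)³ = 1.31e47 m⁻³.
Convert the energy scale: 46 eV³ = 4.60e-26 GeV³.
Result: 4.60e-26 × 1.31e47 = 6.03e21 m⁻³.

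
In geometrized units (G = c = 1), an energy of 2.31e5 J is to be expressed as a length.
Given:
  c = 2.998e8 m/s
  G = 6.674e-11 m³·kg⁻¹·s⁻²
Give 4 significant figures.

1.908e-39 m

Energy → length via G/c⁴.
2.31e5 J × (G/c⁴) = 1.908e-39 m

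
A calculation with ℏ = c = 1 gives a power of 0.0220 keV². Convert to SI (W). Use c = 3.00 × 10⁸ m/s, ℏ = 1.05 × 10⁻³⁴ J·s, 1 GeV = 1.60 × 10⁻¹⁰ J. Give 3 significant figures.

5.36 W

Power is [E]/[T] = [E]²/ℏ.
1 GeV² → 1/ℏ × (1 GeV in J)² = 2.44 × 10¹⁴ W.
Convert the energy scale: 0.0220 keV² = 2.20 × 10⁻¹⁴ GeV².
Result: 2.20 × 10⁻¹⁴ × 2.44 × 10¹⁴ = 5.36 W.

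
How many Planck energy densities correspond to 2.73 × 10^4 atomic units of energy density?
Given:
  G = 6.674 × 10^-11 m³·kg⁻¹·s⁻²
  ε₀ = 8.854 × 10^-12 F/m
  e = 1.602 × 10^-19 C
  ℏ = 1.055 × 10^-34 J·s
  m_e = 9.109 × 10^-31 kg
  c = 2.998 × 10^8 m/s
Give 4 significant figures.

1.726 × 10^-96

atomic unit of energy density: u_au = E_h/a₀³ = m_e⁴e¹⁰/((4πε₀)⁵ℏ⁸) = 2.929 × 10^13 J/m³
Planck energy density: u_P = c⁷/(ℏG²) = 4.632 × 10^113 J/m³
2.73 × 10^4 × 2.929 × 10^13 / 4.632 × 10^113 = 1.726 × 10^-96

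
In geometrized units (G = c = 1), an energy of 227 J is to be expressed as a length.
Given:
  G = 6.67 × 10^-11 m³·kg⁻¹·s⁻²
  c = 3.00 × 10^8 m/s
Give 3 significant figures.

1.87 × 10^-42 m

Energy → length via G/c⁴.
227 J × (G/c⁴) = 1.87 × 10^-42 m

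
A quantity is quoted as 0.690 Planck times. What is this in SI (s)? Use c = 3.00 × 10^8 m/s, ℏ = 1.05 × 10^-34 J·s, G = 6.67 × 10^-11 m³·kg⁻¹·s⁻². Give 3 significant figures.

3.70 × 10^-44 s

One Planck time: t_P = √(ℏG/c⁵) = 5.37 × 10^-44 s.
0.690 × 5.37 × 10^-44 s = 3.70 × 10^-44 s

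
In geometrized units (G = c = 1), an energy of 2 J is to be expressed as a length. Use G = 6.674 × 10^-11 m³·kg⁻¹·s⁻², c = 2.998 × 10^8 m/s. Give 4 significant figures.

Energy → length via G/c⁴.
2 J × (G/c⁴) = 1.652 × 10^-44 m

1.652 × 10^-44 m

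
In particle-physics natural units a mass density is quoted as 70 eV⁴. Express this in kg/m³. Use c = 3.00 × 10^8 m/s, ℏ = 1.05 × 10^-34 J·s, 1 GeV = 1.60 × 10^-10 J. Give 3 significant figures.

Mass density is [E]/(c²[L]³) = [E]⁴/(ℏ³c⁵).
1 GeV⁴ → 1/(ℏ³c⁵) × (1 GeV in J)⁴ = 2.33 × 10^20 kg/m³.
Convert the energy scale: 70 eV⁴ = 7.00 × 10^-35 GeV⁴.
Result: 7.00 × 10^-35 × 2.33 × 10^20 = 1.63 × 10^-14 kg/m³.

1.63 × 10^-14 kg/m³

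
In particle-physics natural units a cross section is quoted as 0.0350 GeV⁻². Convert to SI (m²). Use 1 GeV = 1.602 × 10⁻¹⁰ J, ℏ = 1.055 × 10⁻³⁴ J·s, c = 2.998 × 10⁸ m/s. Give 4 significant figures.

Area is [L]² = [E]⁻²·(ℏc)²; restore (ℏc)².
1 GeV⁻² → (ℏc)² × (1 GeV in J)⁻² = 3.898 × 10⁻³² m².
Result: 0.0350 × 3.898 × 10⁻³² = 1.364 × 10⁻³³ m².

1.364 × 10⁻³³ m²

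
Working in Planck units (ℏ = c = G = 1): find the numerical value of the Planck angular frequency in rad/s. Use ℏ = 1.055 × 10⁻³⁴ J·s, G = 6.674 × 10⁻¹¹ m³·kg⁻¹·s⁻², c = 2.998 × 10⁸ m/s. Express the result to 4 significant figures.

Dimensional analysis gives ω_P = √(c⁵/(ℏG)).
  = √(3.440 × 10⁸⁶)
  = 1.855 × 10⁴³ rad/s

1.855 × 10⁴³ rad/s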